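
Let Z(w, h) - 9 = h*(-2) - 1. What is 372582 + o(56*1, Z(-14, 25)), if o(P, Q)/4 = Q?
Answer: 372414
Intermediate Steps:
Z(w, h) = 8 - 2*h (Z(w, h) = 9 + (h*(-2) - 1) = 9 + (-2*h - 1) = 9 + (-1 - 2*h) = 8 - 2*h)
o(P, Q) = 4*Q
372582 + o(56*1, Z(-14, 25)) = 372582 + 4*(8 - 2*25) = 372582 + 4*(8 - 50) = 372582 + 4*(-42) = 372582 - 168 = 372414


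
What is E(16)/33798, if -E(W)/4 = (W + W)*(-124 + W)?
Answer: 2304/5633 ≈ 0.40902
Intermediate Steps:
E(W) = -8*W*(-124 + W) (E(W) = -4*(W + W)*(-124 + W) = -4*2*W*(-124 + W) = -8*W*(-124 + W))
E(16)/33798 = (8*16*(124 - 1*16))/33798 = (8*16*(124 - 16))*(1/33798) = (8*16*108)*(1/33798) = 13824*(1/33798) = 2304/5633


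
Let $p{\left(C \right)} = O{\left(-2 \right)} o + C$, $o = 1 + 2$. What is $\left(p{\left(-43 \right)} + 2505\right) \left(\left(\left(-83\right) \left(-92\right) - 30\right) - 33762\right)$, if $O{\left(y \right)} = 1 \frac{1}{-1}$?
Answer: $-64317604$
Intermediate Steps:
$O{\left(y \right)} = -1$ ($O{\left(y \right)} = 1 \left(-1\right) = -1$)
$o = 3$
$p{\left(C \right)} = -3 + C$ ($p{\left(C \right)} = \left(-1\right) 3 + C = -3 + C$)
$\left(p{\left(-43 \right)} + 2505\right) \left(\left(\left(-83\right) \left(-92\right) - 30\right) - 33762\right) = \left(\left(-3 - 43\right) + 2505\right) \left(\left(\left(-83\right) \left(-92\right) - 30\right) - 33762\right) = \left(-46 + 2505\right) \left(\left(7636 - 30\right) - 33762\right) = 2459 \left(7606 - 33762\right) = 2459 \left(-26156\right) = -64317604$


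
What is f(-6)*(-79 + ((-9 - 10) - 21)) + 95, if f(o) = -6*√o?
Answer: 95 + 714*I*√6 ≈ 95.0 + 1748.9*I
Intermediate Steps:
f(-6)*(-79 + ((-9 - 10) - 21)) + 95 = (-6*I*√6)*(-79 + ((-9 - 10) - 21)) + 95 = (-6*I*√6)*(-79 + (-19 - 21)) + 95 = (-6*I*√6)*(-79 - 40) + 95 = -6*I*√6*(-119) + 95 = 714*I*√6 + 95 = 95 + 714*I*√6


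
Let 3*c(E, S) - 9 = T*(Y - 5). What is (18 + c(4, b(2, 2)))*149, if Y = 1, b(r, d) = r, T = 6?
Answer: 1937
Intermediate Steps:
c(E, S) = -5 (c(E, S) = 3 + (6*(1 - 5))/3 = 3 + (6*(-4))/3 = 3 + (⅓)*(-24) = 3 - 8 = -5)
(18 + c(4, b(2, 2)))*149 = (18 - 5)*149 = 13*149 = 1937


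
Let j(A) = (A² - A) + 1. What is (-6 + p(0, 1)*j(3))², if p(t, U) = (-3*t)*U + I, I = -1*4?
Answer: 1156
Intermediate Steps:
j(A) = 1 + A² - A
I = -4
p(t, U) = -4 - 3*U*t (p(t, U) = (-3*t)*U - 4 = -3*U*t - 4 = -4 - 3*U*t)
(-6 + p(0, 1)*j(3))² = (-6 + (-4 - 3*1*0)*(1 + 3² - 1*3))² = (-6 + (-4 + 0)*(1 + 9 - 3))² = (-6 - 4*7)² = (-6 - 28)² = (-34)² = 1156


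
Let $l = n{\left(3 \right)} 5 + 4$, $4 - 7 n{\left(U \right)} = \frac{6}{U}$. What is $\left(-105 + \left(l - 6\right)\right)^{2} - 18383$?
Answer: $- \frac{354646}{49} \approx -7237.7$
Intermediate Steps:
$n{\left(U \right)} = \frac{4}{7} - \frac{6}{7 U}$ ($n{\left(U \right)} = \frac{4}{7} - \frac{6 \frac{1}{U}}{7} = \frac{4}{7} - \frac{6}{7 U}$)
$l = \frac{38}{7}$ ($l = \frac{2 \left(-3 + 2 \cdot 3\right)}{7 \cdot 3} \cdot 5 + 4 = \frac{2}{7} \cdot \frac{1}{3} \left(-3 + 6\right) 5 + 4 = \frac{2}{7} \cdot \frac{1}{3} \cdot 3 \cdot 5 + 4 = \frac{2}{7} \cdot 5 + 4 = \frac{10}{7} + 4 = \frac{38}{7} \approx 5.4286$)
$\left(-105 + \left(l - 6\right)\right)^{2} - 18383 = \left(-105 + \left(\frac{38}{7} - 6\right)\right)^{2} - 18383 = \left(-105 - \frac{4}{7}\right)^{2} - 18383 = \left(- \frac{739}{7}\right)^{2} - 18383 = \frac{546121}{49} - 18383 = - \frac{354646}{49}$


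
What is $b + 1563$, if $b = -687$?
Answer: $876$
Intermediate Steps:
$b + 1563 = -687 + 1563 = 876$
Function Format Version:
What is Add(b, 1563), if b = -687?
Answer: 876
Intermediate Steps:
Add(b, 1563) = Add(-687, 1563) = 876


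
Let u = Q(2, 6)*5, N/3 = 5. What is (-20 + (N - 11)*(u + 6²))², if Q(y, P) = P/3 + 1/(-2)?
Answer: 23716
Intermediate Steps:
N = 15 (N = 3*5 = 15)
Q(y, P) = -½ + P/3 (Q(y, P) = P*(⅓) + 1*(-½) = P/3 - ½ = -½ + P/3)
u = 15/2 (u = (-½ + (⅓)*6)*5 = (-½ + 2)*5 = (3/2)*5 = 15/2 ≈ 7.5000)
(-20 + (N - 11)*(u + 6²))² = (-20 + (15 - 11)*(15/2 + 6²))² = (-20 + 4*(15/2 + 36))² = (-20 + 4*(87/2))² = (-20 + 174)² = 154² = 23716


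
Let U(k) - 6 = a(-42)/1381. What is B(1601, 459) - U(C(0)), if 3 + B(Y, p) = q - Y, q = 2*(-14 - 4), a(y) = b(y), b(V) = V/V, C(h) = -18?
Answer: -2273127/1381 ≈ -1646.0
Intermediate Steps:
b(V) = 1
a(y) = 1
q = -36 (q = 2*(-18) = -36)
U(k) = 8287/1381 (U(k) = 6 + 1/1381 = 8287/1381)
B(Y, p) = -39 - Y (B(Y, p) = -3 + (-36 - Y) = -39 - Y)
B(1601, 459) - U(C(0)) = (-39 - 1*1601) - 1*8287/1381 = (-39 - 1601) - 8287/1381 = -1640 - 8287/1381 = -2273127/1381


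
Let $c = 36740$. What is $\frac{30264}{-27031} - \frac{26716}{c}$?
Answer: $- \frac{458514889}{248279735} \approx -1.8468$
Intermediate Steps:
$\frac{30264}{-27031} - \frac{26716}{c} = \frac{30264}{-27031} - \frac{26716}{36740} = 30264 \left(- \frac{1}{27031}\right) - \frac{6679}{9185} = - \frac{30264}{27031} - \frac{6679}{9185} = - \frac{458514889}{248279735}$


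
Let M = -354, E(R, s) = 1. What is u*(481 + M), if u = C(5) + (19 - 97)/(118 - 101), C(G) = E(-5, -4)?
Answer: -7747/17 ≈ -455.71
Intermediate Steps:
C(G) = 1
u = -61/17 (u = 1 + (19 - 97)/(118 - 101) = 1 - 78/17 = -61/17 ≈ -3.5882)
u*(481 + M) = -61*(481 - 354)/17 = -61/17*127 = -7747/17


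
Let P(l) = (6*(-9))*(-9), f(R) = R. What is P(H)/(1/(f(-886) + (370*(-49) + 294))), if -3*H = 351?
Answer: -9098892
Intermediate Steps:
H = -117 (H = -⅓*351 = -117)
P(l) = 486 (P(l) = -54*(-9) = 486)
P(H)/(1/(f(-886) + (370*(-49) + 294))) = 486/(1/(-886 + (370*(-49) + 294))) = 486/(1/(-886 + (-18130 + 294))) = 486/(1/(-886 - 17836)) = 486/(1/(-18722)) = 486/(-1/18722) = 486*(-18722) = -9098892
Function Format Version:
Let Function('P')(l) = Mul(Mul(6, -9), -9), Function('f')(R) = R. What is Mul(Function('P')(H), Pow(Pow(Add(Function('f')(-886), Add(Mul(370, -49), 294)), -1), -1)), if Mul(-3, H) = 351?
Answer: -9098892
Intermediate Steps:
H = -117 (H = Mul(Rational(-1, 3), 351) = -117)
Function('P')(l) = 486 (Function('P')(l) = Mul(-54, -9) = 486)
Mul(Function('P')(H), Pow(Pow(Add(Function('f')(-886), Add(Mul(370, -49), 294)), -1), -1)) = Mul(486, Pow(Pow(Add(-886, Add(Mul(370, -49), 294)), -1), -1)) = Mul(486, Pow(Pow(Add(-886, Add(-18130, 294)), -1), -1)) = Mul(486, Pow(Pow(Add(-886, -17836), -1), -1)) = Mul(486, Pow(Pow(-18722, -1), -1)) = Mul(486, Pow(Rational(-1, 18722), -1)) = Mul(486, -18722) = -9098892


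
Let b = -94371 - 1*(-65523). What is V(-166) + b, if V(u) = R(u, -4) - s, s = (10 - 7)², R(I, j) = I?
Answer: -29023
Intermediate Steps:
b = -28848 (b = -94371 + 65523 = -28848)
s = 9 (s = 3² = 9)
V(u) = -9 + u (V(u) = u - 1*9 = u - 9 = -9 + u)
V(-166) + b = (-9 - 166) - 28848 = -175 - 28848 = -29023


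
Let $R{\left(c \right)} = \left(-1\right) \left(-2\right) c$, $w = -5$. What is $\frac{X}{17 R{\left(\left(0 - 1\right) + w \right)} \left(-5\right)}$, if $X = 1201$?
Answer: $\frac{1201}{1020} \approx 1.1775$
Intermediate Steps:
$R{\left(c \right)} = 2 c$
$\frac{X}{17 R{\left(\left(0 - 1\right) + w \right)} \left(-5\right)} = \frac{1201}{17 \cdot 2 \left(\left(0 - 1\right) - 5\right) \left(-5\right)} = \frac{1201}{17 \cdot 2 \left(-1 - 5\right) \left(-5\right)} = \frac{1201}{17 \cdot 2 \left(-6\right) \left(-5\right)} = \frac{1201}{17 \left(-12\right) \left(-5\right)} = \frac{1201}{\left(-204\right) \left(-5\right)} = \frac{1201}{1020}$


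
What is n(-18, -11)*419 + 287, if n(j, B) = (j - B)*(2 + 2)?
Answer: -11445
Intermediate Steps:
n(j, B) = -4*B + 4*j (n(j, B) = (j - B)*4 = -4*B + 4*j)
n(-18, -11)*419 + 287 = (-4*(-11) + 4*(-18))*419 + 287 = (44 - 72)*419 + 287 = -28*419 + 287 = -11732 + 287 = -11445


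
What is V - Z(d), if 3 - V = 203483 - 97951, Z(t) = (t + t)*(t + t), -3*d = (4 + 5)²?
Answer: -108445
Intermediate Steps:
d = -27 (d = -(4 + 5)²/3 = -⅓*9² = -⅓*81 = -27)
Z(t) = 4*t² (Z(t) = (2*t)*(2*t) = 4*t²)
V = -105529 (V = 3 - (203483 - 97951) = 3 - 1*105532 = 3 - 105532 = -105529)
V - Z(d) = -105529 - 4*(-27)² = -105529 - 4*729 = -105529 - 1*2916 = -105529 - 2916 = -108445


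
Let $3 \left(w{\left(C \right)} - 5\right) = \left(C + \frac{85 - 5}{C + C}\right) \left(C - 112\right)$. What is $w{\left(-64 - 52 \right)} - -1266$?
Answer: $\frac{293283}{29} \approx 10113.0$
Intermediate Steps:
$w{\left(C \right)} = 5 + \frac{\left(-112 + C\right) \left(C + \frac{40}{C}\right)}{3}$ ($w{\left(C \right)} = 5 + \frac{\left(C + \frac{85 - 5}{C + C}\right) \left(C - 112\right)}{3} = 5 + \frac{\left(C + \frac{80}{2 C}\right) \left(-112 + C\right)}{3} = 5 + \frac{\left(C + 80 \frac{1}{2 C}\right) \left(-112 + C\right)}{3} = 5 + \frac{\left(C + \frac{40}{C}\right) \left(-112 + C\right)}{3} = 5 + \frac{\left(-112 + C\right) \left(C + \frac{40}{C}\right)}{3}$)
$w{\left(-64 - 52 \right)} - -1266 = \frac{-4480 + \left(-64 - 52\right) \left(55 + \left(-64 - 52\right)^{2} - 112 \left(-64 - 52\right)\right)}{3 \left(-64 - 52\right)} - -1266 = \frac{-4480 + \left(-64 - 52\right) \left(55 + \left(-64 - 52\right)^{2} - 112 \left(-64 - 52\right)\right)}{3 \left(-64 - 52\right)} + 1266 = \frac{-4480 - 116 \left(55 + \left(-116\right)^{2} - -12992\right)}{3 \left(-116\right)} + 1266 = \frac{1}{3} \left(- \frac{1}{116}\right) \left(-4480 - 116 \left(55 + 13456 + 12992\right)\right) + 1266 = \frac{1}{3} \left(- \frac{1}{116}\right) \left(-4480 - 3074348\right) + 1266 = \frac{1}{3} \left(- \frac{1}{116}\right) \left(-3078828\right) + 1266 = \frac{256569}{29} + 1266 = \frac{293283}{29}$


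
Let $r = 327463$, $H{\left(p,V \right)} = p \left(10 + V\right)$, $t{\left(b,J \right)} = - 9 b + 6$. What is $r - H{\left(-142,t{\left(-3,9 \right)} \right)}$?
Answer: $333569$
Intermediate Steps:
$t{\left(b,J \right)} = 6 - 9 b$
$r - H{\left(-142,t{\left(-3,9 \right)} \right)} = 327463 - - 142 \left(10 + \left(6 - -27\right)\right) = 327463 - - 142 \left(10 + \left(6 + 27\right)\right) = 327463 - - 142 \left(10 + 33\right) = 327463 - \left(-142\right) 43 = 327463 - -6106 = 327463 + 6106 = 333569$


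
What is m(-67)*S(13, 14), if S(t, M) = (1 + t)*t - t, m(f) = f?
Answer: -11323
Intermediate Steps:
S(t, M) = -t + t*(1 + t) (S(t, M) = t*(1 + t) - t = -t + t*(1 + t))
m(-67)*S(13, 14) = -67*13**2 = -67*169 = -11323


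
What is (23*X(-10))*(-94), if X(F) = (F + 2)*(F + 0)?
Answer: -172960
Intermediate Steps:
X(F) = F*(2 + F) (X(F) = (2 + F)*F = F*(2 + F))
(23*X(-10))*(-94) = (23*(-10*(2 - 10)))*(-94) = (23*(-10*(-8)))*(-94) = (23*80)*(-94) = 1840*(-94) = -172960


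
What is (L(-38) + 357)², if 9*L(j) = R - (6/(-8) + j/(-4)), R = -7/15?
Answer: 36951219529/291600 ≈ 1.2672e+5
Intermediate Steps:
R = -7/15 (R = -7*1/15 = -7/15 ≈ -0.46667)
L(j) = 17/540 + j/36 (L(j) = (-7/15 - (6/(-8) + j/(-4)))/9 = (-7/15 - (6*(-⅛) + j*(-¼)))/9 = (-7/15 - (-¾ - j/4))/9 = (-7/15 + (¾ + j/4))/9 = (17/60 + j/4)/9 = 17/540 + j/36)
(L(-38) + 357)² = ((17/540 + (1/36)*(-38)) + 357)² = ((17/540 - 19/18) + 357)² = (-553/540 + 357)² = (192227/540)² = 36951219529/291600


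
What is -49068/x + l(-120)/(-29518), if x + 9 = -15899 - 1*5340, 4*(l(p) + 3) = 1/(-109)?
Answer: 19735172353/8545579072 ≈ 2.3094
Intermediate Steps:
l(p) = -1309/436 (l(p) = -3 + (¼)/(-109) = -3 + (¼)*(-1/109) = -3 - 1/436 = -1309/436)
x = -21248 (x = -9 + (-15899 - 1*5340) = -9 + (-15899 - 5340) = -9 - 21239 = -21248)
-49068/x + l(-120)/(-29518) = -49068/(-21248) - 1309/436/(-29518) = -49068*(-1/21248) - 1309/436*(-1/29518) = 12267/5312 + 1309/12869848 = 19735172353/8545579072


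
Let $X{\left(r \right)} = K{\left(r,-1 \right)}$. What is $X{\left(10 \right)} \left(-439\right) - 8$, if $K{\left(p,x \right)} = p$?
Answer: $-4398$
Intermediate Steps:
$X{\left(r \right)} = r$
$X{\left(10 \right)} \left(-439\right) - 8 = 10 \left(-439\right) - 8 = -4390 - 8 = -4398$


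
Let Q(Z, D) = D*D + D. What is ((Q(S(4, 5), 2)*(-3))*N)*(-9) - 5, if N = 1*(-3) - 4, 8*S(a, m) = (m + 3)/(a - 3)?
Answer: -1139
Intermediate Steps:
S(a, m) = (3 + m)/(8*(-3 + a)) (S(a, m) = ((m + 3)/(a - 3))/8 = ((3 + m)/(-3 + a))/8 = (3 + m)/(8*(-3 + a)))
Q(Z, D) = D + D**2 (Q(Z, D) = D**2 + D = D + D**2)
N = -7 (N = -3 - 4 = -7)
((Q(S(4, 5), 2)*(-3))*N)*(-9) - 5 = (((2*(1 + 2))*(-3))*(-7))*(-9) - 5 = (((2*3)*(-3))*(-7))*(-9) - 5 = ((6*(-3))*(-7))*(-9) - 5 = -18*(-7)*(-9) - 5 = 126*(-9) - 5 = -1134 - 5 = -1139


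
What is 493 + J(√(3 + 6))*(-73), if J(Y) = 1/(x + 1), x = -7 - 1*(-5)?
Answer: 566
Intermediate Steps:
x = -2 (x = -7 + 5 = -2)
J(Y) = -1 (J(Y) = 1/(-2 + 1) = 1/(-1) = -1)
493 + J(√(3 + 6))*(-73) = 493 - 1*(-73) = 493 + 73 = 566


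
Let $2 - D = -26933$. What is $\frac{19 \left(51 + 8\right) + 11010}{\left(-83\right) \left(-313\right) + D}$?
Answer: $\frac{12131}{52914} \approx 0.22926$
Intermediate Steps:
$D = 26935$ ($D = 2 - -26933 = 2 + 26933 = 26935$)
$\frac{19 \left(51 + 8\right) + 11010}{\left(-83\right) \left(-313\right) + D} = \frac{19 \left(51 + 8\right) + 11010}{\left(-83\right) \left(-313\right) + 26935} = \frac{19 \cdot 59 + 11010}{25979 + 26935} = \frac{1121 + 11010}{52914} = 12131 \cdot \frac{1}{52914} = \frac{12131}{52914}$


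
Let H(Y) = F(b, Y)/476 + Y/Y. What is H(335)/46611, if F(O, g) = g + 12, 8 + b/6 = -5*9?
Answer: 823/22186836 ≈ 3.7094e-5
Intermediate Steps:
b = -318 (b = -48 + 6*(-5*9) = -48 + 6*(-45) = -48 - 270 = -318)
F(O, g) = 12 + g
H(Y) = 122/119 + Y/476 (H(Y) = (12 + Y)/476 + Y/Y = (12 + Y)*(1/476) + 1 = (3/119 + Y/476) + 1 = 122/119 + Y/476)
H(335)/46611 = (122/119 + (1/476)*335)/46611 = (122/119 + 335/476)*(1/46611) = (823/476)*(1/46611) = 823/22186836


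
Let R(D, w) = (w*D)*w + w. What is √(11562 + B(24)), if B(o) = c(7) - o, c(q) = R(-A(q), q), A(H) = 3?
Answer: √11398 ≈ 106.76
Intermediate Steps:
R(D, w) = w + D*w² (R(D, w) = (D*w)*w + w = D*w² + w = w + D*w²)
c(q) = q*(1 - 3*q) (c(q) = q*(1 + (-1*3)*q) = q*(1 - 3*q))
B(o) = -140 - o (B(o) = 7*(1 - 3*7) - o = 7*(1 - 21) - o = 7*(-20) - o = -140 - o)
√(11562 + B(24)) = √(11562 + (-140 - 1*24)) = √(11562 + (-140 - 24)) = √(11562 - 164) = √11398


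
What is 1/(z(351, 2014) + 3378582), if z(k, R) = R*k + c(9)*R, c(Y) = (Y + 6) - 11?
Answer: 1/4093552 ≈ 2.4429e-7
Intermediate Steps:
c(Y) = -5 + Y (c(Y) = (6 + Y) - 11 = -5 + Y)
z(k, R) = 4*R + R*k (z(k, R) = R*k + (-5 + 9)*R = R*k + 4*R = 4*R + R*k)
1/(z(351, 2014) + 3378582) = 1/(2014*(4 + 351) + 3378582) = 1/(2014*355 + 3378582) = 1/(714970 + 3378582) = 1/4093552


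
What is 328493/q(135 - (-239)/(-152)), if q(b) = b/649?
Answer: 32405177464/20281 ≈ 1.5978e+6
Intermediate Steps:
q(b) = b/649 (q(b) = b*(1/649) = b/649)
328493/q(135 - (-239)/(-152)) = 328493/(((135 - (-239)/(-152))/649)) = 328493/(((135 - (-239)*(-1)/152)/649)) = 328493/(((135 - 1*239/152)/649)) = 328493/(((135 - 239/152)/649)) = 328493/(((1/649)*(20281/152))) = 328493/(20281/98648) = 328493*(98648/20281) = 32405177464/20281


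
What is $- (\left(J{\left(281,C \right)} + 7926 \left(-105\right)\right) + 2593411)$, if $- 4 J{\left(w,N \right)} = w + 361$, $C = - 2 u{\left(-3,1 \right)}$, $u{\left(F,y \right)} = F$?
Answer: $- \frac{3522041}{2} \approx -1.761 \cdot 10^{6}$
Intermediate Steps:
$C = 6$ ($C = \left(-2\right) \left(-3\right) = 6$)
$J{\left(w,N \right)} = - \frac{361}{4} - \frac{w}{4}$ ($J{\left(w,N \right)} = - \frac{w + 361}{4} = - \frac{361 + w}{4} = - \frac{361}{4} - \frac{w}{4}$)
$- (\left(J{\left(281,C \right)} + 7926 \left(-105\right)\right) + 2593411) = - (\left(\left(- \frac{361}{4} - \frac{281}{4}\right) + 7926 \left(-105\right)\right) + 2593411) = - (\left(\left(- \frac{361}{4} - \frac{281}{4}\right) - 832230\right) + 2593411) = - (\left(- \frac{321}{2} - 832230\right) + 2593411) = - (- \frac{1664781}{2} + 2593411) = \left(-1\right) \frac{3522041}{2} = - \frac{3522041}{2}$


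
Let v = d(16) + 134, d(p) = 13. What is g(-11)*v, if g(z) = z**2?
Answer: 17787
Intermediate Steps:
v = 147 (v = 13 + 134 = 147)
g(-11)*v = (-11)**2*147 = 121*147 = 17787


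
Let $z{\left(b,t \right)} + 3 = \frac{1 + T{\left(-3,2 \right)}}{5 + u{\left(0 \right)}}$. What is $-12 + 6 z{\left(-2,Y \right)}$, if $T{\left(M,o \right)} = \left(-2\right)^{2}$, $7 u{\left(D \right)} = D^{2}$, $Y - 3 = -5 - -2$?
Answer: $-24$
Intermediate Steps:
$Y = 0$ ($Y = 3 - 3 = 0$)
$u{\left(D \right)} = \frac{D^{2}}{7}$
$T{\left(M,o \right)} = 4$
$z{\left(b,t \right)} = -2$ ($z{\left(b,t \right)} = -3 + \frac{1 + 4}{5 + \frac{0^{2}}{7}} = -3 + \frac{5}{5 + \frac{1}{7} \cdot 0} = -3 + \frac{5}{5 + 0} = -3 + \frac{5}{5} = -3 + 5 \cdot \frac{1}{5} = -3 + 1 = -2$)
$-12 + 6 z{\left(-2,Y \right)} = -12 + 6 \left(-2\right) = -12 - 12 = -24$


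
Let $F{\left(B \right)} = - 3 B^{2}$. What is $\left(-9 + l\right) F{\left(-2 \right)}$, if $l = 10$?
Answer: $-12$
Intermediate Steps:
$\left(-9 + l\right) F{\left(-2 \right)} = \left(-9 + 10\right) \left(- 3 \left(-2\right)^{2}\right) = 1 \left(\left(-3\right) 4\right) = 1 \left(-12\right) = -12$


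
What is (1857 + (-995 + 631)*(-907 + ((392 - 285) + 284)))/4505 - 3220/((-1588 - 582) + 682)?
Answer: 74187857/1675860 ≈ 44.269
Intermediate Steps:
(1857 + (-995 + 631)*(-907 + ((392 - 285) + 284)))/4505 - 3220/((-1588 - 582) + 682) = (1857 - 364*(-907 + (107 + 284)))*(1/4505) - 3220/(-2170 + 682) = (1857 - 364*(-907 + 391))*(1/4505) - 3220/(-1488) = (1857 - 364*(-516))*(1/4505) - 3220*(-1/1488) = (1857 + 187824)*(1/4505) + 805/372 = 189681*(1/4505) + 805/372 = 189681/4505 + 805/372 = 74187857/1675860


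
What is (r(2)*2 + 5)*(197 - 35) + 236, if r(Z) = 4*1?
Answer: 2342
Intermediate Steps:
r(Z) = 4
(r(2)*2 + 5)*(197 - 35) + 236 = (4*2 + 5)*(197 - 35) + 236 = (8 + 5)*162 + 236 = 13*162 + 236 = 2106 + 236 = 2342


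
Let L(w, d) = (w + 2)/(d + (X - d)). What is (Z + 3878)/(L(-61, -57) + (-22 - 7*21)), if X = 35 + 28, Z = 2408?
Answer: -198009/5353 ≈ -36.990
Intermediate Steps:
X = 63
L(w, d) = 2/63 + w/63 (L(w, d) = (w + 2)/(d + (63 - d)) = (2 + w)/63 = (2 + w)*(1/63) = 2/63 + w/63)
(Z + 3878)/(L(-61, -57) + (-22 - 7*21)) = (2408 + 3878)/((2/63 + (1/63)*(-61)) + (-22 - 7*21)) = 6286/((2/63 - 61/63) + (-22 - 147)) = 6286/(-59/63 - 169) = 6286/(-10706/63) = 6286*(-63/10706) = -198009/5353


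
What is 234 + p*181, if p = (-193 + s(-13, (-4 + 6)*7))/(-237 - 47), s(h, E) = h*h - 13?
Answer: 73153/284 ≈ 257.58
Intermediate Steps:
s(h, E) = -13 + h² (s(h, E) = h² - 13 = -13 + h²)
p = 37/284 (p = (-193 + (-13 + (-13)²))/(-237 - 47) = (-193 + (-13 + 169))/(-284) = (-193 + 156)*(-1/284) = -37*(-1/284) = 37/284 ≈ 0.13028)
234 + p*181 = 234 + (37/284)*181 = 234 + 6697/284 = 73153/284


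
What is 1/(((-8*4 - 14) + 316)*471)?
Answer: 1/127170 ≈ 7.8635e-6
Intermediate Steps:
1/(((-8*4 - 14) + 316)*471) = (1/471)/((-32 - 14) + 316) = (1/471)/(-46 + 316) = (1/471)/270 = (1/270)*(1/471) = 1/127170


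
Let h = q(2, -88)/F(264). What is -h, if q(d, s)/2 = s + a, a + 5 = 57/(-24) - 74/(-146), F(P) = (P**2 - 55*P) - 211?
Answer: 55403/16049780 ≈ 0.0034519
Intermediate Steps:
F(P) = -211 + P**2 - 55*P
a = -4011/584 (a = -5 + (57/(-24) - 74/(-146)) = -5 + (57*(-1/24) - 74*(-1/146)) = -5 + (-19/8 + 37/73) = -5 - 1091/584 = -4011/584 ≈ -6.8681)
q(d, s) = -4011/292 + 2*s (q(d, s) = 2*(s - 4011/584) = 2*(-4011/584 + s) = -4011/292 + 2*s)
h = -55403/16049780 (h = (-4011/292 + 2*(-88))/(-211 + 264**2 - 55*264) = (-4011/292 - 176)/(-211 + 69696 - 14520) = -55403/292/54965 = -55403/292*1/54965 = -55403/16049780 ≈ -0.0034519)
-h = -1*(-55403/16049780) = 55403/16049780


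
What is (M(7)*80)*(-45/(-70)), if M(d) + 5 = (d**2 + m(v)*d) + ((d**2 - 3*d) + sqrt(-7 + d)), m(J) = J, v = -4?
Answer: 15840/7 ≈ 2262.9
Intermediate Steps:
M(d) = -5 + sqrt(-7 + d) - 7*d + 2*d**2 (M(d) = -5 + ((d**2 - 4*d) + ((d**2 - 3*d) + sqrt(-7 + d))) = -5 + ((d**2 - 4*d) + (d**2 + sqrt(-7 + d) - 3*d)) = -5 + (sqrt(-7 + d) - 7*d + 2*d**2) = -5 + sqrt(-7 + d) - 7*d + 2*d**2)
(M(7)*80)*(-45/(-70)) = ((-5 + sqrt(-7 + 7) - 7*7 + 2*7**2)*80)*(-45/(-70)) = ((-5 + sqrt(0) - 49 + 2*49)*80)*(-45*(-1/70)) = ((-5 + 0 - 49 + 98)*80)*(9/14) = (44*80)*(9/14) = 3520*(9/14) = 15840/7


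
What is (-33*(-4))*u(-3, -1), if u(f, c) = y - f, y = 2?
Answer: 660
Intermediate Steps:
u(f, c) = 2 - f
(-33*(-4))*u(-3, -1) = (-33*(-4))*(2 - 1*(-3)) = 132*(2 + 3) = 132*5 = 660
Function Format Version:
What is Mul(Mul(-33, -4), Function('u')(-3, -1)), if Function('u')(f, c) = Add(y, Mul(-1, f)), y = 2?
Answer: 660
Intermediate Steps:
Function('u')(f, c) = Add(2, Mul(-1, f))
Mul(Mul(-33, -4), Function('u')(-3, -1)) = Mul(Mul(-33, -4), Add(2, Mul(-1, -3))) = Mul(132, Add(2, 3)) = Mul(132, 5) = 660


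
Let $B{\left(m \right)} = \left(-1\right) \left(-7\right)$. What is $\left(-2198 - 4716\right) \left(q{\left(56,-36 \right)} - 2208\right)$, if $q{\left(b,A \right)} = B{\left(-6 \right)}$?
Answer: $15217714$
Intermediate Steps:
$B{\left(m \right)} = 7$
$q{\left(b,A \right)} = 7$
$\left(-2198 - 4716\right) \left(q{\left(56,-36 \right)} - 2208\right) = \left(-2198 - 4716\right) \left(7 - 2208\right) = \left(-6914\right) \left(-2201\right) = 15217714$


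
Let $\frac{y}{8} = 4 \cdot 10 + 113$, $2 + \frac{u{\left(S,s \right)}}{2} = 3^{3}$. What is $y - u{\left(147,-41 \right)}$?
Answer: $1174$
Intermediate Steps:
$u{\left(S,s \right)} = 50$ ($u{\left(S,s \right)} = -4 + 2 \cdot 3^{3} = -4 + 2 \cdot 27 = -4 + 54 = 50$)
$y = 1224$ ($y = 8 \left(4 \cdot 10 + 113\right) = 8 \left(40 + 113\right) = 8 \cdot 153 = 1224$)
$y - u{\left(147,-41 \right)} = 1224 - 50 = 1174$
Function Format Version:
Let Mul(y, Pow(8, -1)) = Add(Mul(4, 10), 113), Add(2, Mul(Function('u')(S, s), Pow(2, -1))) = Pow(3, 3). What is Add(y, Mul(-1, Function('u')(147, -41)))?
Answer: 1174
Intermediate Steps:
Function('u')(S, s) = 50 (Function('u')(S, s) = Add(-4, Mul(2, Pow(3, 3))) = Add(-4, Mul(2, 27)) = Add(-4, 54) = 50)
y = 1224 (y = Mul(8, Add(Mul(4, 10), 113)) = Mul(8, Add(40, 113)) = Mul(8, 153) = 1224)
Add(y, Mul(-1, Function('u')(147, -41))) = Add(1224, Mul(-1, 50)) = Add(1224, -50) = 1174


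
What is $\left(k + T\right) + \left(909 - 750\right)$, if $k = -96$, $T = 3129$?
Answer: $3192$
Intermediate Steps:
$\left(k + T\right) + \left(909 - 750\right) = \left(-96 + 3129\right) + \left(909 - 750\right) = 3033 + 159 = 3192$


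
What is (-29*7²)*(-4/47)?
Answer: 5684/47 ≈ 120.94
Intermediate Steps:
(-29*7²)*(-4/47) = (-29*49)*(-4*1/47) = -1421*(-4/47) = 5684/47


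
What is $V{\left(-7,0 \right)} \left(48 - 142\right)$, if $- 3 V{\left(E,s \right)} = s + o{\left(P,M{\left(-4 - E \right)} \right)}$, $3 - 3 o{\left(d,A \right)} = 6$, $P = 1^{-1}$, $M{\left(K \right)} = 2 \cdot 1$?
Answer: $- \frac{94}{3} \approx -31.333$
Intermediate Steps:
$M{\left(K \right)} = 2$
$P = 1$
$o{\left(d,A \right)} = -1$ ($o{\left(d,A \right)} = 1 - 2 = -1$)
$V{\left(E,s \right)} = \frac{1}{3} - \frac{s}{3}$ ($V{\left(E,s \right)} = - \frac{s - 1}{3} = - \frac{-1 + s}{3} = \frac{1}{3} - \frac{s}{3}$)
$V{\left(-7,0 \right)} \left(48 - 142\right) = \left(\frac{1}{3} - 0\right) \left(48 - 142\right) = \left(\frac{1}{3} + 0\right) \left(-94\right) = \frac{1}{3} \left(-94\right) = - \frac{94}{3}$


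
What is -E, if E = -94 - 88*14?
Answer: 1326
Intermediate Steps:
E = -1326 (E = -94 - 1232 = -1326)
-E = -1*(-1326) = 1326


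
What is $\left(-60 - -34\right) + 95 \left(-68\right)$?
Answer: $-6486$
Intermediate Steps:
$\left(-60 - -34\right) + 95 \left(-68\right) = \left(-60 + 34\right) - 6460 = -26 - 6460 = -6486$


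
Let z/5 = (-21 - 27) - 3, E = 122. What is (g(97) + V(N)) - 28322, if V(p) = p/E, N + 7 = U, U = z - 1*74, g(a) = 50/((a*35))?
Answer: -1173182380/41419 ≈ -28325.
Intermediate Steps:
g(a) = 10/(7*a) (g(a) = 50/((35*a)) = 50*(1/(35*a)) = 10/(7*a))
z = -255 (z = 5*((-21 - 27) - 3) = 5*(-48 - 3) = 5*(-51) = -255)
U = -329 (U = -255 - 1*74 = -255 - 74 = -329)
N = -336 (N = -7 - 329 = -336)
V(p) = p/122
(g(97) + V(N)) - 28322 = ((10/7)/97 + (1/122)*(-336)) - 28322 = ((10/7)*(1/97) - 168/61) - 28322 = (10/679 - 168/61) - 28322 = -113462/41419 - 28322 = -1173182380/41419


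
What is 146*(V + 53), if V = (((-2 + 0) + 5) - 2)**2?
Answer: 7884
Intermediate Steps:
V = 1 (V = ((-2 + 5) - 2)**2 = (3 - 2)**2 = 1**2 = 1)
146*(V + 53) = 146*(1 + 53) = 146*54 = 7884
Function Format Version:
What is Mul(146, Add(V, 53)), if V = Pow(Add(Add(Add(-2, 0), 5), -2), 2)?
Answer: 7884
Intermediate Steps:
V = 1 (V = Pow(Add(Add(-2, 5), -2), 2) = Pow(Add(3, -2), 2) = Pow(1, 2) = 1)
Mul(146, Add(V, 53)) = Mul(146, Add(1, 53)) = Mul(146, 54) = 7884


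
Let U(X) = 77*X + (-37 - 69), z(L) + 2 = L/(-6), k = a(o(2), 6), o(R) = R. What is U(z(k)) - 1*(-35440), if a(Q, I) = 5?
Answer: 210695/6 ≈ 35116.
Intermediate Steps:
k = 5
z(L) = -2 - L/6 (z(L) = -2 + L/(-6) = -2 + L*(-⅙) = -2 - L/6)
U(X) = -106 + 77*X (U(X) = 77*X - 106 = -106 + 77*X)
U(z(k)) - 1*(-35440) = (-106 + 77*(-2 - ⅙*5)) - 1*(-35440) = (-106 + 77*(-2 - ⅚)) + 35440 = (-106 + 77*(-17/6)) + 35440 = (-106 - 1309/6) + 35440 = -1945/6 + 35440 = 210695/6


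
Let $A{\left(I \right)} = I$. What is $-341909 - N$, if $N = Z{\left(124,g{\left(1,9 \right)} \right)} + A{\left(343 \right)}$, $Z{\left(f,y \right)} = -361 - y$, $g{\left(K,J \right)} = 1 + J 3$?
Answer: $-341863$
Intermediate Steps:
$g{\left(K,J \right)} = 1 + 3 J$
$N = -46$ ($N = \left(-361 - \left(1 + 3 \cdot 9\right)\right) + 343 = \left(-361 - \left(1 + 27\right)\right) + 343 = \left(-361 - 28\right) + 343 = -389 + 343 = -46$)
$-341909 - N = -341909 - -46 = -341909 + 46 = -341863$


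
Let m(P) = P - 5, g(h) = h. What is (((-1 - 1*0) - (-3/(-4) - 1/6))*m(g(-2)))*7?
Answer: 931/12 ≈ 77.583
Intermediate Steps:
m(P) = -5 + P
(((-1 - 1*0) - (-3/(-4) - 1/6))*m(g(-2)))*7 = (((-1 - 1*0) - (-3/(-4) - 1/6))*(-5 - 2))*7 = (((-1 + 0) - (-3*(-¼) - 1*⅙))*(-7))*7 = ((-1 - (¾ - ⅙))*(-7))*7 = ((-1 - 1*7/12)*(-7))*7 = ((-1 - 7/12)*(-7))*7 = -19/12*(-7)*7 = (133/12)*7 = 931/12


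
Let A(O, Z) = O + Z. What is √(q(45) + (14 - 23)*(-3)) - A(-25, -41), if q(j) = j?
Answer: 66 + 6*√2 ≈ 74.485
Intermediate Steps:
√(q(45) + (14 - 23)*(-3)) - A(-25, -41) = √(45 + (14 - 23)*(-3)) - (-25 - 41) = √(45 - 9*(-3)) - 1*(-66) = √(45 + 27) + 66 = √72 + 66 = 6*√2 + 66 = 66 + 6*√2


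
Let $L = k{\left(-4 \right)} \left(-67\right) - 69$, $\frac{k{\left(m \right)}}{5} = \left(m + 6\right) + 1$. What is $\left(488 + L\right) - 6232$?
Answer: $-6818$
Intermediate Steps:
$k{\left(m \right)} = 35 + 5 m$ ($k{\left(m \right)} = 5 \left(\left(m + 6\right) + 1\right) = 5 \left(\left(6 + m\right) + 1\right) = 5 \left(7 + m\right) = 35 + 5 m$)
$L = -1074$ ($L = \left(35 + 5 \left(-4\right)\right) \left(-67\right) - 69 = \left(35 - 20\right) \left(-67\right) - 69 = 15 \left(-67\right) - 69 = -1005 - 69 = -1074$)
$\left(488 + L\right) - 6232 = \left(488 - 1074\right) - 6232 = -586 - 6232 = -6818$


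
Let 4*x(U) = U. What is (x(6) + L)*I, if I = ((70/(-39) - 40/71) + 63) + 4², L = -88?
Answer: -36714233/5538 ≈ -6629.5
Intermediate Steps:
x(U) = U/4
I = 212221/2769 (I = ((70*(-1/39) - 40*1/71) + 63) + 16 = ((-70/39 - 40/71) + 63) + 16 = (-6530/2769 + 63) + 16 = 167917/2769 + 16 = 212221/2769 ≈ 76.642)
(x(6) + L)*I = ((¼)*6 - 88)*(212221/2769) = (3/2 - 88)*(212221/2769) = -173/2*212221/2769 = -36714233/5538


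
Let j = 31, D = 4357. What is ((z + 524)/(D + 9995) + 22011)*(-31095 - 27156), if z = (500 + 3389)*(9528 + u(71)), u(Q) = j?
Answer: -298074036813/208 ≈ -1.4330e+9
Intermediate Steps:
u(Q) = 31
z = 37174951 (z = (500 + 3389)*(9528 + 31) = 3889*9559 = 37174951)
((z + 524)/(D + 9995) + 22011)*(-31095 - 27156) = ((37174951 + 524)/(4357 + 9995) + 22011)*(-31095 - 27156) = (37175475/14352 + 22011)*(-58251) = (37175475*(1/14352) + 22011)*(-58251) = (538775/208 + 22011)*(-58251) = (5117063/208)*(-58251) = -298074036813/208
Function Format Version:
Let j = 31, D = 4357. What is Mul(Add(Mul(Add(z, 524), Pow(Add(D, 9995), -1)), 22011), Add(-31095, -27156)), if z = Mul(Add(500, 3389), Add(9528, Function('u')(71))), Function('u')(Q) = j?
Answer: Rational(-298074036813, 208) ≈ -1.4330e+9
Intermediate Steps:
Function('u')(Q) = 31
z = 37174951 (z = Mul(Add(500, 3389), Add(9528, 31)) = Mul(3889, 9559) = 37174951)
Mul(Add(Mul(Add(z, 524), Pow(Add(D, 9995), -1)), 22011), Add(-31095, -27156)) = Mul(Add(Mul(Add(37174951, 524), Pow(Add(4357, 9995), -1)), 22011), Add(-31095, -27156)) = Mul(Add(Mul(37175475, Pow(14352, -1)), 22011), -58251) = Mul(Add(Mul(37175475, Rational(1, 14352)), 22011), -58251) = Mul(Add(Rational(538775, 208), 22011), -58251) = Mul(Rational(5117063, 208), -58251) = Rational(-298074036813, 208)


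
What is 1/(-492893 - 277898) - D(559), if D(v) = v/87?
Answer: -14857664/2312373 ≈ -6.4253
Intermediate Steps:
D(v) = v/87 (D(v) = v*(1/87) = v/87)
1/(-492893 - 277898) - D(559) = 1/(-492893 - 277898) - 559/87 = 1/(-770791) - 1*559/87 = -1/770791 - 559/87 = -14857664/2312373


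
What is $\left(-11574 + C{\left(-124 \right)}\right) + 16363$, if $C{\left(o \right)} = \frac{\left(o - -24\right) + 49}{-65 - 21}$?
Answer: $\frac{411905}{86} \approx 4789.6$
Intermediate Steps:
$C{\left(o \right)} = - \frac{73}{86} - \frac{o}{86}$ ($C{\left(o \right)} = \frac{\left(o + 24\right) + 49}{-86} = \left(\left(24 + o\right) + 49\right) \left(- \frac{1}{86}\right) = \left(73 + o\right) \left(- \frac{1}{86}\right) = - \frac{73}{86} - \frac{o}{86}$)
$\left(-11574 + C{\left(-124 \right)}\right) + 16363 = \left(-11574 - - \frac{51}{86}\right) + 16363 = \left(-11574 + \left(- \frac{73}{86} + \frac{62}{43}\right)\right) + 16363 = \left(-11574 + \frac{51}{86}\right) + 16363 = - \frac{995313}{86} + 16363 = \frac{411905}{86}$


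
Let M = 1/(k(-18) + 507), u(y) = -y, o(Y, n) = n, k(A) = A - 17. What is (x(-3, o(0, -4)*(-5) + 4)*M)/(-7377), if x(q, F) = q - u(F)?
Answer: -7/1160648 ≈ -6.0311e-6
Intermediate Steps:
k(A) = -17 + A
x(q, F) = F + q (x(q, F) = q - (-1)*F = q + F = F + q)
M = 1/472 (M = 1/((-17 - 18) + 507) = 1/(-35 + 507) = 1/472 ≈ 0.0021186)
(x(-3, o(0, -4)*(-5) + 4)*M)/(-7377) = (((-4*(-5) + 4) - 3)*(1/472))/(-7377) = (((20 + 4) - 3)*(1/472))*(-1/7377) = ((24 - 3)*(1/472))*(-1/7377) = (21*(1/472))*(-1/7377) = (21/472)*(-1/7377) = -7/1160648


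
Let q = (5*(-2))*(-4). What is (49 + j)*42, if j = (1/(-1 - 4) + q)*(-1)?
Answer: 1932/5 ≈ 386.40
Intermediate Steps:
q = 40 (q = -10*(-4) = 40)
j = -199/5 (j = (1/(-1 - 4) + 40)*(-1) = (1/(-5) + 40)*(-1) = (-1/5 + 40)*(-1) = (199/5)*(-1) = -199/5 ≈ -39.800)
(49 + j)*42 = (49 - 199/5)*42 = (46/5)*42 = 1932/5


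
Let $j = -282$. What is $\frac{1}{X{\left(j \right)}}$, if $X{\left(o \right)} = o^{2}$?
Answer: $\frac{1}{79524} \approx 1.2575 \cdot 10^{-5}$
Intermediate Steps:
$\frac{1}{X{\left(j \right)}} = \frac{1}{\left(-282\right)^{2}} = \frac{1}{79524}$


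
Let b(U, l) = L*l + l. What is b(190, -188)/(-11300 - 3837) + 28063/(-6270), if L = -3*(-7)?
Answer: -20992469/4995210 ≈ -4.2025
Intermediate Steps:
L = 21
b(U, l) = 22*l (b(U, l) = 21*l + l = 22*l)
b(190, -188)/(-11300 - 3837) + 28063/(-6270) = (22*(-188))/(-11300 - 3837) + 28063/(-6270) = -4136/(-15137) + 28063*(-1/6270) = -4136*(-1/15137) - 1477/330 = 4136/15137 - 1477/330 = -20992469/4995210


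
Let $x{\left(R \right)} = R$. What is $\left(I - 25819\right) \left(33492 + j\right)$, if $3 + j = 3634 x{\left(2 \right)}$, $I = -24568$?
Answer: $-2053622959$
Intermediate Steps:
$j = 7265$ ($j = -3 + 3634 \cdot 2 = -3 + 7268 = 7265$)
$\left(I - 25819\right) \left(33492 + j\right) = \left(-24568 - 25819\right) \left(33492 + 7265\right) = \left(-50387\right) 40757 = -2053622959$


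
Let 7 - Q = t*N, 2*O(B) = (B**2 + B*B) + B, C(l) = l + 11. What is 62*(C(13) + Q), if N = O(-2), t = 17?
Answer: -1240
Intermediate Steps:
C(l) = 11 + l
O(B) = B**2 + B/2 (O(B) = ((B**2 + B*B) + B)/2 = ((B**2 + B**2) + B)/2 = (2*B**2 + B)/2 = (B + 2*B**2)/2 = B**2 + B/2)
N = 3 (N = -2*(1/2 - 2) = -2*(-3/2) = 3)
Q = -44 (Q = 7 - 17*3 = 7 - 1*51 = 7 - 51 = -44)
62*(C(13) + Q) = 62*((11 + 13) - 44) = 62*(24 - 44) = 62*(-20) = -1240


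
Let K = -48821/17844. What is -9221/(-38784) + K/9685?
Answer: 132639318023/558551460480 ≈ 0.23747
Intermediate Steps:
K = -48821/17844 (K = -48821*1/17844 = -48821/17844 ≈ -2.7360)
-9221/(-38784) + K/9685 = -9221/(-38784) - 48821/17844/9685 = -9221*(-1/38784) - 48821/17844*1/9685 = 9221/38784 - 48821/172819140 = 132639318023/558551460480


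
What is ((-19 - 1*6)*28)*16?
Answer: -11200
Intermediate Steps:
((-19 - 1*6)*28)*16 = ((-19 - 6)*28)*16 = -25*28*16 = -700*16 = -11200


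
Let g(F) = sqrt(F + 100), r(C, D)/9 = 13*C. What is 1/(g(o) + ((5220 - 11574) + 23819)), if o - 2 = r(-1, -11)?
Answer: 3493/61005248 - I*sqrt(15)/305026240 ≈ 5.7257e-5 - 1.2697e-8*I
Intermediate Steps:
r(C, D) = 117*C (r(C, D) = 9*(13*C) = 117*C)
o = -115 (o = 2 + 117*(-1) = 2 - 117 = -115)
g(F) = sqrt(100 + F)
1/(g(o) + ((5220 - 11574) + 23819)) = 1/(sqrt(100 - 115) + ((5220 - 11574) + 23819)) = 1/(sqrt(-15) + (-6354 + 23819)) = 1/(I*sqrt(15) + 17465) = 1/(17465 + I*sqrt(15))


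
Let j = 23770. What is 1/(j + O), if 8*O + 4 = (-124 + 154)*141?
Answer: 4/97193 ≈ 4.1155e-5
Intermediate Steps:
O = 2113/4 (O = -½ + ((-124 + 154)*141)/8 = -½ + (30*141)/8 = -½ + (⅛)*4230 = -½ + 2115/4 = 2113/4 ≈ 528.25)
1/(j + O) = 1/(23770 + 2113/4) = 1/(97193/4) = 4/97193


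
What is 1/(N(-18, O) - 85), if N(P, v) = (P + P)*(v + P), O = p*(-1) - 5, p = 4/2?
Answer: 1/815 ≈ 0.0012270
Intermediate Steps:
p = 2 (p = 4*(½) = 2)
O = -7 (O = 2*(-1) - 5 = -2 - 5 = -7)
N(P, v) = 2*P*(P + v) (N(P, v) = (2*P)*(P + v) = 2*P*(P + v))
1/(N(-18, O) - 85) = 1/(2*(-18)*(-18 - 7) - 85) = 1/(2*(-18)*(-25) - 85) = 1/(900 - 85) = 1/815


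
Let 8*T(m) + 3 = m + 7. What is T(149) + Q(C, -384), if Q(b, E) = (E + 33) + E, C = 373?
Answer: -5727/8 ≈ -715.88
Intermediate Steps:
Q(b, E) = 33 + 2*E (Q(b, E) = (33 + E) + E = 33 + 2*E)
T(m) = 1/2 + m/8 (T(m) = -3/8 + (m + 7)/8 = -3/8 + (7 + m)/8 = -3/8 + (7/8 + m/8) = 1/2 + m/8)
T(149) + Q(C, -384) = (1/2 + (1/8)*149) + (33 + 2*(-384)) = (1/2 + 149/8) + (33 - 768) = 153/8 - 735 = -5727/8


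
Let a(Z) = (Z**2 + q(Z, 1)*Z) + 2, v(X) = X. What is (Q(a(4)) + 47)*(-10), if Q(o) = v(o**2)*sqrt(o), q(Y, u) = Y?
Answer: -470 - 11560*sqrt(34) ≈ -67876.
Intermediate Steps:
a(Z) = 2 + 2*Z**2 (a(Z) = (Z**2 + Z*Z) + 2 = (Z**2 + Z**2) + 2 = 2*Z**2 + 2 = 2 + 2*Z**2)
Q(o) = o**(5/2) (Q(o) = o**2*sqrt(o) = o**(5/2))
(Q(a(4)) + 47)*(-10) = ((2 + 2*4**2)**(5/2) + 47)*(-10) = ((2 + 2*16)**(5/2) + 47)*(-10) = ((2 + 32)**(5/2) + 47)*(-10) = (34**(5/2) + 47)*(-10) = (1156*sqrt(34) + 47)*(-10) = (47 + 1156*sqrt(34))*(-10) = -470 - 11560*sqrt(34)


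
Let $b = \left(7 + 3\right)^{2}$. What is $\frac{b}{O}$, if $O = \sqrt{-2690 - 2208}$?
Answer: $- \frac{50 i \sqrt{4898}}{2449} \approx - 1.4289 i$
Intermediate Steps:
$b = 100$ ($b = 10^{2} = 100$)
$O = i \sqrt{4898}$ ($O = \sqrt{-4898} = i \sqrt{4898} \approx 69.986 i$)
$\frac{b}{O} = \frac{100}{i \sqrt{4898}} = 100 \left(- \frac{i \sqrt{4898}}{4898}\right) = - \frac{50 i \sqrt{4898}}{2449}$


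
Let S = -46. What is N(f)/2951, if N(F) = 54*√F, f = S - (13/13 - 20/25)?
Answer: 54*I*√1155/14755 ≈ 0.12438*I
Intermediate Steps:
f = -231/5 (f = -46 - (13/13 - 20/25) = -46 - (13*(1/13) - 20*1/25) = -46 - (1 - ⅘) = -46 - 1*⅕ = -46 - ⅕ = -231/5 ≈ -46.200)
N(f)/2951 = (54*√(-231/5))/2951 = (54*(I*√1155/5))*(1/2951) = (54*I*√1155/5)*(1/2951) = 54*I*√1155/14755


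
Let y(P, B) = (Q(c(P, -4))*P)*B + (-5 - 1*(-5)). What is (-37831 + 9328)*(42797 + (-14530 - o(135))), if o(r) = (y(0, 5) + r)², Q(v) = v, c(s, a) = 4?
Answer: -286227126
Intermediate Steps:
y(P, B) = 4*B*P (y(P, B) = (4*P)*B + (-5 - 1*(-5)) = 4*B*P + (-5 + 5) = 4*B*P + 0 = 4*B*P)
o(r) = r² (o(r) = (4*5*0 + r)² = (0 + r)² = r²)
(-37831 + 9328)*(42797 + (-14530 - o(135))) = (-37831 + 9328)*(42797 + (-14530 - 1*135²)) = -28503*(42797 + (-14530 - 1*18225)) = -28503*(42797 + (-14530 - 18225)) = -28503*(42797 - 32755) = -28503*10042 = -286227126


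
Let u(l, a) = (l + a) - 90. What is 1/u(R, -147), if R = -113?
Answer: -1/350 ≈ -0.0028571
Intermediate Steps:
u(l, a) = -90 + a + l (u(l, a) = (a + l) - 90 = -90 + a + l)
1/u(R, -147) = 1/(-90 - 147 - 113) = 1/(-350) = -1/350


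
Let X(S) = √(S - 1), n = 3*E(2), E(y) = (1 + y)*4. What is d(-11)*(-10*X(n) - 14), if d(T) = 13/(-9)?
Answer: 182/9 + 130*√35/9 ≈ 105.68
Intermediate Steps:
E(y) = 4 + 4*y
n = 36 (n = 3*(4 + 4*2) = 3*(4 + 8) = 3*12 = 36)
X(S) = √(-1 + S)
d(T) = -13/9 (d(T) = 13*(-⅑) = -13/9)
d(-11)*(-10*X(n) - 14) = -13*(-10*√(-1 + 36) - 14)/9 = -13*(-10*√35 - 14)/9 = -13*(-14 - 10*√35)/9 = 182/9 + 130*√35/9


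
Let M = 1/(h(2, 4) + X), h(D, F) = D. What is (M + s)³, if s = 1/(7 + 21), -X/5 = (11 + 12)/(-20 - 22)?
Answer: 2599609375/172994909248 ≈ 0.015027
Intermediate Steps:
X = 115/42 (X = -5*(11 + 12)/(-20 - 22) = -115/(-42) = -115*(-1)/42 = -5*(-23/42) = 115/42 ≈ 2.7381)
M = 42/199 (M = 1/(2 + 115/42) = 1/(199/42) = 42/199 ≈ 0.21106)
s = 1/28 ≈ 0.035714
(M + s)³ = (42/199 + 1/28)³ = (1375/5572)³ = 2599609375/172994909248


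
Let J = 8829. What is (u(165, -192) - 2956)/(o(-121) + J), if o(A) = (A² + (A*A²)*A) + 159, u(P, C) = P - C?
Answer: -2599/214382510 ≈ -1.2123e-5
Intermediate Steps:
o(A) = 159 + A² + A⁴ (o(A) = (A² + A³*A) + 159 = (A² + A⁴) + 159 = 159 + A² + A⁴)
(u(165, -192) - 2956)/(o(-121) + J) = ((165 - 1*(-192)) - 2956)/((159 + (-121)² + (-121)⁴) + 8829) = ((165 + 192) - 2956)/((159 + 14641 + 214358881) + 8829) = (357 - 2956)/(214373681 + 8829) = -2599/214382510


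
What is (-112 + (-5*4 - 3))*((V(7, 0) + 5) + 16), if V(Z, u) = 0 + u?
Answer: -2835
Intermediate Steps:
V(Z, u) = u
(-112 + (-5*4 - 3))*((V(7, 0) + 5) + 16) = (-112 + (-5*4 - 3))*((0 + 5) + 16) = (-112 + (-20 - 3))*(5 + 16) = (-112 - 23)*21 = -135*21 = -2835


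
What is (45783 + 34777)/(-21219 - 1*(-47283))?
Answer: 5035/1629 ≈ 3.0909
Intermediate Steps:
(45783 + 34777)/(-21219 - 1*(-47283)) = 80560/(-21219 + 47283) = 80560/26064 = 80560*(1/26064) = 5035/1629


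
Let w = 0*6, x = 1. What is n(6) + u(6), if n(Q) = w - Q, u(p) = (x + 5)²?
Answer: 30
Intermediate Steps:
w = 0
u(p) = 36 (u(p) = (1 + 5)² = 6² = 36)
n(Q) = -Q (n(Q) = 0 - Q = -Q)
n(6) + u(6) = -1*6 + 36 = -6 + 36 = 30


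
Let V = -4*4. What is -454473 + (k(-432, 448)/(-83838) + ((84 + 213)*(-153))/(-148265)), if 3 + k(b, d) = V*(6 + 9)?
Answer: -1883068368031719/4143413690 ≈ -4.5447e+5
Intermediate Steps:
V = -16
k(b, d) = -243 (k(b, d) = -3 - 16*(6 + 9) = -3 - 16*15 = -3 - 240 = -243)
-454473 + (k(-432, 448)/(-83838) + ((84 + 213)*(-153))/(-148265)) = -454473 + (-243/(-83838) + ((84 + 213)*(-153))/(-148265)) = -454473 + (-243*(-1/83838) + (297*(-153))*(-1/148265)) = -454473 + (81/27946 - 45441*(-1/148265)) = -454473 + (81/27946 + 45441/148265) = -454473 + 1281903651/4143413690 = -1883068368031719/4143413690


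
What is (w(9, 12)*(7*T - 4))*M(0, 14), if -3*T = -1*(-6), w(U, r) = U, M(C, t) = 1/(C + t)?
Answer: -81/7 ≈ -11.571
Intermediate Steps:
T = -2 (T = -(-1)*(-6)/3 = -⅓*6 = -2)
(w(9, 12)*(7*T - 4))*M(0, 14) = (9*(7*(-2) - 4))/(0 + 14) = (9*(-14 - 4))/14 = (9*(-18))*(1/14) = -162*1/14 = -81/7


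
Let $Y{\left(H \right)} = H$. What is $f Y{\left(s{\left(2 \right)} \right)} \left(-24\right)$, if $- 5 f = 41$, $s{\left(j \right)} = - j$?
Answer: $- \frac{1968}{5} \approx -393.6$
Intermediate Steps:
$f = - \frac{41}{5}$ ($f = \left(- \frac{1}{5}\right) 41 = - \frac{41}{5} \approx -8.2$)
$f Y{\left(s{\left(2 \right)} \right)} \left(-24\right) = - \frac{41 \left(\left(-1\right) 2\right)}{5} \left(-24\right) = \left(- \frac{41}{5}\right) \left(-2\right) \left(-24\right) = \frac{82}{5} \left(-24\right) = - \frac{1968}{5}$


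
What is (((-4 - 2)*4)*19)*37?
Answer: -16872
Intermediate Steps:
(((-4 - 2)*4)*19)*37 = (-6*4*19)*37 = -24*19*37 = -456*37 = -16872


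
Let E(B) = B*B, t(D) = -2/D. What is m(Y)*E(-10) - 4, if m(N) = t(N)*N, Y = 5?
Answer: -204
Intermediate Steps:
m(N) = -2 (m(N) = (-2/N)*N = -2)
E(B) = B**2
m(Y)*E(-10) - 4 = -2*(-10)**2 - 4 = -2*100 - 4 = -200 - 4 = -204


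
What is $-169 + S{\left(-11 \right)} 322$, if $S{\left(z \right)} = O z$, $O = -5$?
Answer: $17541$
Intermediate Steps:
$S{\left(z \right)} = - 5 z$
$-169 + S{\left(-11 \right)} 322 = -169 + \left(-5\right) \left(-11\right) 322 = -169 + 55 \cdot 322 = -169 + 17710 = 17541$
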